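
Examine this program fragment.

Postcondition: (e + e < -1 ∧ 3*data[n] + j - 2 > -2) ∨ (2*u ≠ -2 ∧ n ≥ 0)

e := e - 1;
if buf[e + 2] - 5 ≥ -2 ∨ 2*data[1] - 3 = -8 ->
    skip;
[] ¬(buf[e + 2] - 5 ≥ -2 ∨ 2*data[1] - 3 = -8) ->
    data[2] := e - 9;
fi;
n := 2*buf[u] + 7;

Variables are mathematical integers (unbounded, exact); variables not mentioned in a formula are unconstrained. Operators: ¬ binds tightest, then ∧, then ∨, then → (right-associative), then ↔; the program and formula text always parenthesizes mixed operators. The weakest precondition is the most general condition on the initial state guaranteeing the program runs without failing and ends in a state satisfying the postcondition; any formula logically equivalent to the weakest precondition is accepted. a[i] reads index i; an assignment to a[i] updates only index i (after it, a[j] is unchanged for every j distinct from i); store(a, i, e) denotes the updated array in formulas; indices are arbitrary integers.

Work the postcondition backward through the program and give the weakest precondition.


Working backward. After the program, the postcondition (e + e < -1 ∧ 3*data[n] + j - 2 > -2) ∨ (2*u ≠ -2 ∧ n ≥ 0) must hold; in canonical form it is (2*e < -1 ∧ 3*data[n] + j > 0) ∨ (2*u ≠ -2 ∧ n ≥ 0).
Before n := 2*buf[u] + 7: (2*e < -1 ∧ 3*data[2*buf[u] + 7] + j > 0) ∨ (2*u ≠ -2 ∧ 2*buf[u] ≥ -7)
Then branch requires (2*e < -1 ∧ 3*data[2*buf[u] + 7] + j > 0) ∨ (2*u ≠ -2 ∧ 2*buf[u] ≥ -7); else branch requires (2*e < -1 ∧ 3*store(data, 2, e - 9)[2*buf[u] + 7] + j > 0) ∨ (2*u ≠ -2 ∧ 2*buf[u] ≥ -7).
Before the if: ((buf[e + 2] ≥ 3 ∨ 2*data[1] = -5) → ((2*e < -1 ∧ 3*data[2*buf[u] + 7] + j > 0) ∨ (2*u ≠ -2 ∧ 2*buf[u] ≥ -7))) ∧ ((¬(buf[e + 2] ≥ 3 ∨ 2*data[1] = -5)) → ((2*e < -1 ∧ 3*store(data, 2, e - 9)[2*buf[u] + 7] + j > 0) ∨ (2*u ≠ -2 ∧ 2*buf[u] ≥ -7)))
Before e := e - 1: ((buf[e + 1] ≥ 3 ∨ 2*data[1] = -5) → ((2*e < 1 ∧ 3*data[2*buf[u] + 7] + j > 0) ∨ (2*u ≠ -2 ∧ 2*buf[u] ≥ -7))) ∧ ((¬(buf[e + 1] ≥ 3 ∨ 2*data[1] = -5)) → ((2*e < 1 ∧ 3*store(data, 2, e - 10)[2*buf[u] + 7] + j > 0) ∨ (2*u ≠ -2 ∧ 2*buf[u] ≥ -7)))
Answer: WP = ((buf[e + 1] ≥ 3 ∨ 2*data[1] = -5) → ((2*e < 1 ∧ 3*data[2*buf[u] + 7] + j > 0) ∨ (2*u ≠ -2 ∧ 2*buf[u] ≥ -7))) ∧ ((¬(buf[e + 1] ≥ 3 ∨ 2*data[1] = -5)) → ((2*e < 1 ∧ 3*store(data, 2, e - 10)[2*buf[u] + 7] + j > 0) ∨ (2*u ≠ -2 ∧ 2*buf[u] ≥ -7)))


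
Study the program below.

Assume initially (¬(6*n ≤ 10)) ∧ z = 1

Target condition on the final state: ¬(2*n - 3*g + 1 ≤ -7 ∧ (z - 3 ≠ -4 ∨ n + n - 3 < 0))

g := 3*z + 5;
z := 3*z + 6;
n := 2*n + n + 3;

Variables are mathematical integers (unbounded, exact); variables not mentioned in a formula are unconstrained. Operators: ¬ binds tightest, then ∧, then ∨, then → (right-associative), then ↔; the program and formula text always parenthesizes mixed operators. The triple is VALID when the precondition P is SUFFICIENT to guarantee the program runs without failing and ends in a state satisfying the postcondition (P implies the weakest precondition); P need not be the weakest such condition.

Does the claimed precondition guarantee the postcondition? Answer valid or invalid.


Working backward. After the program, the postcondition ¬(2*n - 3*g + 1 ≤ -7 ∧ (z - 3 ≠ -4 ∨ n + n - 3 < 0)) must hold; in canonical form it is ¬(2*n ≤ 3*g - 8 ∧ (z ≠ -1 ∨ 2*n < 3)).
Before n := 2*n + n + 3: ¬(6*n ≤ 3*g - 14 ∧ (z ≠ -1 ∨ 6*n < -3))
Before z := 3*z + 6: ¬(6*n ≤ 3*g - 14 ∧ (3*z ≠ -7 ∨ 6*n < -3))
Before g := 3*z + 5: ¬(6*n ≤ 9*z + 1 ∧ (3*z ≠ -7 ∨ 6*n < -3))
The weakest precondition is ¬(6*n ≤ 9*z + 1 ∧ (3*z ≠ -7 ∨ 6*n < -3)).
Check whether (¬(6*n ≤ 10)) ∧ z = 1 implies it.
Every state satisfying the precondition satisfies the weakest precondition: the implication holds.
Answer: valid


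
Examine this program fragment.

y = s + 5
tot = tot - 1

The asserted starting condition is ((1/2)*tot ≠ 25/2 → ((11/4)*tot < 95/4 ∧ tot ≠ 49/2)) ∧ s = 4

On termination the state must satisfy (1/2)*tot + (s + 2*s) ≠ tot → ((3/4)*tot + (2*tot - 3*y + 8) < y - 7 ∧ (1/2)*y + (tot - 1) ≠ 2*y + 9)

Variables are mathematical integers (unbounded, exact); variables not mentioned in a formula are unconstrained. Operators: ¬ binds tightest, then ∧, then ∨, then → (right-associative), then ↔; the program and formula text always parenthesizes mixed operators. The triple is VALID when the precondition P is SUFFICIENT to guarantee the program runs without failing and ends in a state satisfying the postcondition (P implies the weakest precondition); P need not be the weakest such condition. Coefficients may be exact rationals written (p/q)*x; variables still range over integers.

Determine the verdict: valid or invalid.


Working backward. After the program, the postcondition (1/2)*tot + (s + 2*s) ≠ tot → ((3/4)*tot + (2*tot - 3*y + 8) < y - 7 ∧ (1/2)*y + (tot - 1) ≠ 2*y + 9) must hold; in canonical form it is 3*s ≠ (1/2)*tot → ((11/4)*tot < 4*y - 15 ∧ tot ≠ (3/2)*y + 10).
Before tot := tot - 1: 3*s ≠ (1/2)*tot - 1/2 → ((11/4)*tot < 4*y - 49/4 ∧ tot ≠ (3/2)*y + 11)
Before y := s + 5: 3*s ≠ (1/2)*tot - 1/2 → ((11/4)*tot < 4*s + 31/4 ∧ tot ≠ (3/2)*s + 37/2)
The weakest precondition is 3*s ≠ (1/2)*tot - 1/2 → ((11/4)*tot < 4*s + 31/4 ∧ tot ≠ (3/2)*s + 37/2).
Check whether ((1/2)*tot ≠ 25/2 → ((11/4)*tot < 95/4 ∧ tot ≠ 49/2)) ∧ s = 4 implies it.
Every state satisfying the precondition satisfies the weakest precondition: the implication holds.
Answer: valid


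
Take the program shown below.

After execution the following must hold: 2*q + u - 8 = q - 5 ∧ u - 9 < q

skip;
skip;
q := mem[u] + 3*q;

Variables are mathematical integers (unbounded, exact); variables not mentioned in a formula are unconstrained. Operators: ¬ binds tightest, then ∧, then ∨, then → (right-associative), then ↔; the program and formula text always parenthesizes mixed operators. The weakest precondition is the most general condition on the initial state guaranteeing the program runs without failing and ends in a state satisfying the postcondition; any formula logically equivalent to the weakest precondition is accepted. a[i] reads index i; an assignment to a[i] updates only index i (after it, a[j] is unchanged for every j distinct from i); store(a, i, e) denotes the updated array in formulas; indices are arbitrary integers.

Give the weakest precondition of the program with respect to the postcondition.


Working backward. After the program, the postcondition 2*q + u - 8 = q - 5 ∧ u - 9 < q must hold; in canonical form it is q + u = 3 ∧ u < q + 9.
Before q := mem[u] + 3*q: mem[u] + 3*q + u = 3 ∧ u < mem[u] + 3*q + 9
Before skip: mem[u] + 3*q + u = 3 ∧ u < mem[u] + 3*q + 9
Before skip: mem[u] + 3*q + u = 3 ∧ u < mem[u] + 3*q + 9
Answer: WP = mem[u] + 3*q + u = 3 ∧ u < mem[u] + 3*q + 9


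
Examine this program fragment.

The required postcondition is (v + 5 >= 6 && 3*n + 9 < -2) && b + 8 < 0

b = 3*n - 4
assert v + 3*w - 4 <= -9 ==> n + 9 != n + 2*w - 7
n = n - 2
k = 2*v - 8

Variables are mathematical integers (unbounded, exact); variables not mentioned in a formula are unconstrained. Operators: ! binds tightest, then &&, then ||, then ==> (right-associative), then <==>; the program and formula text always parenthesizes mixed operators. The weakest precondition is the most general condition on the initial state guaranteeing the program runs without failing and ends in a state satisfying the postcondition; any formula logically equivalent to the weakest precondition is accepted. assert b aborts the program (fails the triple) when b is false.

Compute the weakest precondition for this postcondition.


Working backward. After the program, the postcondition (v + 5 >= 6 && 3*n + 9 < -2) && b + 8 < 0 must hold; in canonical form it is v >= 1 && 3*n < -11 && b < -8.
Before k := 2*v - 8: v >= 1 && 3*n < -11 && b < -8
Before n := n - 2: v >= 1 && 3*n < -5 && b < -8
Before assert v + 3*w - 4 <= -9 ==> n + 9 != n + 2*w - 7: (v + 3*w <= -5 ==> 2*w != 16) && v >= 1 && 3*n < -5 && b < -8
Before b := 3*n - 4: (v + 3*w <= -5 ==> 2*w != 16) && v >= 1 && 3*n < -5 && 3*n < -4
Answer: WP = (v + 3*w <= -5 ==> 2*w != 16) && v >= 1 && 3*n < -5 && 3*n < -4


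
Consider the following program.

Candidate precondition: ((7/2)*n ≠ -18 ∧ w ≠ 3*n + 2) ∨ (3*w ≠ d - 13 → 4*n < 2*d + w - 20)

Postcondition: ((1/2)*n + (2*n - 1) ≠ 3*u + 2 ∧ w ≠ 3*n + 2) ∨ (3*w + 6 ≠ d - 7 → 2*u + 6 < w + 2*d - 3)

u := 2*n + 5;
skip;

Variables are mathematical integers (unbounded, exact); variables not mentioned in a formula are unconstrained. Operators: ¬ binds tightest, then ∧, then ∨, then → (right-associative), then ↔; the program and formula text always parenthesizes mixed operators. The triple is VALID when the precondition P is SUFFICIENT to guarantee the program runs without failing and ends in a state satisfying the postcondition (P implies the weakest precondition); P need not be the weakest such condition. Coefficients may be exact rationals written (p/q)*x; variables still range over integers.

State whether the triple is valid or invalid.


Working backward. After the program, the postcondition ((1/2)*n + (2*n - 1) ≠ 3*u + 2 ∧ w ≠ 3*n + 2) ∨ (3*w + 6 ≠ d - 7 → 2*u + 6 < w + 2*d - 3) must hold; in canonical form it is ((5/2)*n ≠ 3*u + 3 ∧ w ≠ 3*n + 2) ∨ (3*w ≠ d - 13 → 2*u < 2*d + w - 9).
Before skip: ((5/2)*n ≠ 3*u + 3 ∧ w ≠ 3*n + 2) ∨ (3*w ≠ d - 13 → 2*u < 2*d + w - 9)
Before u := 2*n + 5: ((7/2)*n ≠ -18 ∧ w ≠ 3*n + 2) ∨ (3*w ≠ d - 13 → 4*n < 2*d + w - 19)
The weakest precondition is ((7/2)*n ≠ -18 ∧ w ≠ 3*n + 2) ∨ (3*w ≠ d - 13 → 4*n < 2*d + w - 19).
Check whether ((7/2)*n ≠ -18 ∧ w ≠ 3*n + 2) ∨ (3*w ≠ d - 13 → 4*n < 2*d + w - 20) implies it.
Every state satisfying the precondition satisfies the weakest precondition: the implication holds.
Answer: valid


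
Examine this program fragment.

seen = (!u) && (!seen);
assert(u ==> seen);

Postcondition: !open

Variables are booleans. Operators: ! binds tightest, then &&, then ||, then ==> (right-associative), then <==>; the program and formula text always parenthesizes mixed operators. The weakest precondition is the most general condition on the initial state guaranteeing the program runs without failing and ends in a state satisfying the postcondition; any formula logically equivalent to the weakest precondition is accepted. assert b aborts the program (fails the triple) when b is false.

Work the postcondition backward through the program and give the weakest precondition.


Working backward. After the program, !open must hold.
Before assert u ==> seen: (u ==> seen) && (!open)
Before seen := (!u) && (!seen): (u ==> ((!u) && (!seen))) && (!open)
Answer: WP = (u ==> ((!u) && (!seen))) && (!open)


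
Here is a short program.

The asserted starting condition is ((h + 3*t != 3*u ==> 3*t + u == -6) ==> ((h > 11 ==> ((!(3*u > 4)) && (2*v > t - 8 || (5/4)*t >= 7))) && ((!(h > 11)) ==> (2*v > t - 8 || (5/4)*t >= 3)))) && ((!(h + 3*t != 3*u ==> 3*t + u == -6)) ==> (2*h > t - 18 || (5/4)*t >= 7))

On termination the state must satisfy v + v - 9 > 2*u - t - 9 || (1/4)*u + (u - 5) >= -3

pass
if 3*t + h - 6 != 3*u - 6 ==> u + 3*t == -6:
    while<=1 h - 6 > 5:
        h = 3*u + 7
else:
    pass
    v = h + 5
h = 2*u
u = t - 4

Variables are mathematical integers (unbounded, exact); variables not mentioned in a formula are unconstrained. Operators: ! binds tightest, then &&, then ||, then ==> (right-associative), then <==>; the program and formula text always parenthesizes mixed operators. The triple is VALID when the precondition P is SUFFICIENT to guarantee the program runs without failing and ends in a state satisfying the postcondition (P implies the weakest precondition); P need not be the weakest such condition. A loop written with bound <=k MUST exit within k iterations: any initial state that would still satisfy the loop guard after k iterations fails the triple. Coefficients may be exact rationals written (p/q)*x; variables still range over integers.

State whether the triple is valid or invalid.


Working backward. After the program, the postcondition v + v - 9 > 2*u - t - 9 || (1/4)*u + (u - 5) >= -3 must hold; in canonical form it is t + 2*v > 2*u || (5/4)*u >= 2.
Before u := t - 4: 2*v > t - 8 || (5/4)*t >= 7
Before h := 2*u: 2*v > t - 8 || (5/4)*t >= 7
Then branch requires (h > 11 ==> ((!(3*u > 4)) && (2*v > t - 8 || (5/4)*t >= 7))) && ((!(h > 11)) ==> (2*v > t - 8 || (5/4)*t >= 7)); else branch requires 2*h > t - 18 || (5/4)*t >= 7.
Before the if: ((h + 3*t != 3*u ==> 3*t + u == -6) ==> ((h > 11 ==> ((!(3*u > 4)) && (2*v > t - 8 || (5/4)*t >= 7))) && ((!(h > 11)) ==> (2*v > t - 8 || (5/4)*t >= 7)))) && ((!(h + 3*t != 3*u ==> 3*t + u == -6)) ==> (2*h > t - 18 || (5/4)*t >= 7))
Before skip: ((h + 3*t != 3*u ==> 3*t + u == -6) ==> ((h > 11 ==> ((!(3*u > 4)) && (2*v > t - 8 || (5/4)*t >= 7))) && ((!(h > 11)) ==> (2*v > t - 8 || (5/4)*t >= 7)))) && ((!(h + 3*t != 3*u ==> 3*t + u == -6)) ==> (2*h > t - 18 || (5/4)*t >= 7))
The weakest precondition is ((h + 3*t != 3*u ==> 3*t + u == -6) ==> ((h > 11 ==> ((!(3*u > 4)) && (2*v > t - 8 || (5/4)*t >= 7))) && ((!(h > 11)) ==> (2*v > t - 8 || (5/4)*t >= 7)))) && ((!(h + 3*t != 3*u ==> 3*t + u == -6)) ==> (2*h > t - 18 || (5/4)*t >= 7)).
Check whether ((h + 3*t != 3*u ==> 3*t + u == -6) ==> ((h > 11 ==> ((!(3*u > 4)) && (2*v > t - 8 || (5/4)*t >= 7))) && ((!(h > 11)) ==> (2*v > t - 8 || (5/4)*t >= 3)))) && ((!(h + 3*t != 3*u ==> 3*t + u == -6)) ==> (2*h > t - 18 || (5/4)*t >= 7)) implies it.
Countermodel: at the initial state h = -6, t = 5, u = 3, v = -2, the precondition holds but the weakest precondition fails.
Answer: invalid


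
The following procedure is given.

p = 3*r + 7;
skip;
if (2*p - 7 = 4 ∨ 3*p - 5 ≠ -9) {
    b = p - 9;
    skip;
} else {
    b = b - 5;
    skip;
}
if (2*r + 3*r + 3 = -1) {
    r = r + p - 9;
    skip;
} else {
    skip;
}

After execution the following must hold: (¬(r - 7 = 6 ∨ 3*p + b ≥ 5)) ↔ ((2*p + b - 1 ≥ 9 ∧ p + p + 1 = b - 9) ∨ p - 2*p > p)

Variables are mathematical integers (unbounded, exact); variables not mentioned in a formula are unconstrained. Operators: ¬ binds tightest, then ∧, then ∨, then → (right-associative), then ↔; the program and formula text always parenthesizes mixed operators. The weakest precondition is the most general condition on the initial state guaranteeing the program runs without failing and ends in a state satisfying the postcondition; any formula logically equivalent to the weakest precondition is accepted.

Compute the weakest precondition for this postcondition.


Working backward. After the program, the postcondition (¬(r - 7 = 6 ∨ 3*p + b ≥ 5)) ↔ ((2*p + b - 1 ≥ 9 ∧ p + p + 1 = b - 9) ∨ p - 2*p > p) must hold; in canonical form it is (¬(r = 13 ∨ b + 3*p ≥ 5)) ↔ ((b + 2*p ≥ 10 ∧ 2*p = b - 10) ∨ 2*p < 0).
Then branch requires (¬(p + r = 22 ∨ b + 3*p ≥ 5)) ↔ ((b + 2*p ≥ 10 ∧ 2*p = b - 10) ∨ 2*p < 0); else branch requires (¬(r = 13 ∨ b + 3*p ≥ 5)) ↔ ((b + 2*p ≥ 10 ∧ 2*p = b - 10) ∨ 2*p < 0).
Before the if: (5*r = -4 → ((¬(p + r = 22 ∨ b + 3*p ≥ 5)) ↔ ((b + 2*p ≥ 10 ∧ 2*p = b - 10) ∨ 2*p < 0))) ∧ ((¬(5*r = -4)) → ((¬(r = 13 ∨ b + 3*p ≥ 5)) ↔ ((b + 2*p ≥ 10 ∧ 2*p = b - 10) ∨ 2*p < 0)))
Then branch requires (5*r = -4 → ((¬(p + r = 22 ∨ 4*p ≥ 14)) ↔ ((3*p ≥ 19 ∧ p = -19) ∨ 2*p < 0))) ∧ ((¬(5*r = -4)) → ((¬(r = 13 ∨ 4*p ≥ 14)) ↔ ((3*p ≥ 19 ∧ p = -19) ∨ 2*p < 0))); else branch requires (5*r = -4 → ((¬(p + r = 22 ∨ b + 3*p ≥ 10)) ↔ ((b + 2*p ≥ 15 ∧ 2*p = b - 15) ∨ 2*p < 0))) ∧ ((¬(5*r = -4)) → ((¬(r = 13 ∨ b + 3*p ≥ 10)) ↔ ((b + 2*p ≥ 15 ∧ 2*p = b - 15) ∨ 2*p < 0))).
Before the if: ((2*p = 11 ∨ 3*p ≠ -4) → ((5*r = -4 → ((¬(p + r = 22 ∨ 4*p ≥ 14)) ↔ ((3*p ≥ 19 ∧ p = -19) ∨ 2*p < 0))) ∧ ((¬(5*r = -4)) → ((¬(r = 13 ∨ 4*p ≥ 14)) ↔ ((3*p ≥ 19 ∧ p = -19) ∨ 2*p < 0))))) ∧ ((¬(2*p = 11 ∨ 3*p ≠ -4)) → ((5*r = -4 → ((¬(p + r = 22 ∨ b + 3*p ≥ 10)) ↔ ((b + 2*p ≥ 15 ∧ 2*p = b - 15) ∨ 2*p < 0))) ∧ ((¬(5*r = -4)) → ((¬(r = 13 ∨ b + 3*p ≥ 10)) ↔ ((b + 2*p ≥ 15 ∧ 2*p = b - 15) ∨ 2*p < 0)))))
Before skip: ((2*p = 11 ∨ 3*p ≠ -4) → ((5*r = -4 → ((¬(p + r = 22 ∨ 4*p ≥ 14)) ↔ ((3*p ≥ 19 ∧ p = -19) ∨ 2*p < 0))) ∧ ((¬(5*r = -4)) → ((¬(r = 13 ∨ 4*p ≥ 14)) ↔ ((3*p ≥ 19 ∧ p = -19) ∨ 2*p < 0))))) ∧ ((¬(2*p = 11 ∨ 3*p ≠ -4)) → ((5*r = -4 → ((¬(p + r = 22 ∨ b + 3*p ≥ 10)) ↔ ((b + 2*p ≥ 15 ∧ 2*p = b - 15) ∨ 2*p < 0))) ∧ ((¬(5*r = -4)) → ((¬(r = 13 ∨ b + 3*p ≥ 10)) ↔ ((b + 2*p ≥ 15 ∧ 2*p = b - 15) ∨ 2*p < 0)))))
Before p := 3*r + 7: ((6*r = -3 ∨ 9*r ≠ -25) → ((5*r = -4 → ((¬(4*r = 15 ∨ 12*r ≥ -14)) ↔ ((9*r ≥ -2 ∧ 3*r = -26) ∨ 6*r < -14))) ∧ ((¬(5*r = -4)) → ((¬(r = 13 ∨ 12*r ≥ -14)) ↔ ((9*r ≥ -2 ∧ 3*r = -26) ∨ 6*r < -14))))) ∧ ((¬(6*r = -3 ∨ 9*r ≠ -25)) → ((5*r = -4 → ((¬(4*r = 15 ∨ b + 9*r ≥ -11)) ↔ ((b + 6*r ≥ 1 ∧ 6*r = b - 29) ∨ 6*r < -14))) ∧ ((¬(5*r = -4)) → ((¬(r = 13 ∨ b + 9*r ≥ -11)) ↔ ((b + 6*r ≥ 1 ∧ 6*r = b - 29) ∨ 6*r < -14)))))
Answer: WP = ((6*r = -3 ∨ 9*r ≠ -25) → ((5*r = -4 → ((¬(4*r = 15 ∨ 12*r ≥ -14)) ↔ ((9*r ≥ -2 ∧ 3*r = -26) ∨ 6*r < -14))) ∧ ((¬(5*r = -4)) → ((¬(r = 13 ∨ 12*r ≥ -14)) ↔ ((9*r ≥ -2 ∧ 3*r = -26) ∨ 6*r < -14))))) ∧ ((¬(6*r = -3 ∨ 9*r ≠ -25)) → ((5*r = -4 → ((¬(4*r = 15 ∨ b + 9*r ≥ -11)) ↔ ((b + 6*r ≥ 1 ∧ 6*r = b - 29) ∨ 6*r < -14))) ∧ ((¬(5*r = -4)) → ((¬(r = 13 ∨ b + 9*r ≥ -11)) ↔ ((b + 6*r ≥ 1 ∧ 6*r = b - 29) ∨ 6*r < -14)))))


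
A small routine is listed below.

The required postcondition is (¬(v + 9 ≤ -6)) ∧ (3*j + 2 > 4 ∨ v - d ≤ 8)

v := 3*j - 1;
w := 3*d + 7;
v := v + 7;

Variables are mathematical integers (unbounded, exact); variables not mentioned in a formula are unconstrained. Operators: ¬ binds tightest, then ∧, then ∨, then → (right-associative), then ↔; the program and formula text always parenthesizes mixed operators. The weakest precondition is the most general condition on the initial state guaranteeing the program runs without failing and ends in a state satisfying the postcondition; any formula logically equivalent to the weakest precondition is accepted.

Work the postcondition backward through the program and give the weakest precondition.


Working backward. After the program, the postcondition (¬(v + 9 ≤ -6)) ∧ (3*j + 2 > 4 ∨ v - d ≤ 8) must hold; in canonical form it is (¬(v ≤ -15)) ∧ (3*j > 2 ∨ v ≤ d + 8).
Before v := v + 7: (¬(v ≤ -22)) ∧ (3*j > 2 ∨ v ≤ d + 1)
Before w := 3*d + 7: (¬(v ≤ -22)) ∧ (3*j > 2 ∨ v ≤ d + 1)
Before v := 3*j - 1: (¬(3*j ≤ -21)) ∧ (3*j > 2 ∨ 3*j ≤ d + 2)
Answer: WP = (¬(3*j ≤ -21)) ∧ (3*j > 2 ∨ 3*j ≤ d + 2)


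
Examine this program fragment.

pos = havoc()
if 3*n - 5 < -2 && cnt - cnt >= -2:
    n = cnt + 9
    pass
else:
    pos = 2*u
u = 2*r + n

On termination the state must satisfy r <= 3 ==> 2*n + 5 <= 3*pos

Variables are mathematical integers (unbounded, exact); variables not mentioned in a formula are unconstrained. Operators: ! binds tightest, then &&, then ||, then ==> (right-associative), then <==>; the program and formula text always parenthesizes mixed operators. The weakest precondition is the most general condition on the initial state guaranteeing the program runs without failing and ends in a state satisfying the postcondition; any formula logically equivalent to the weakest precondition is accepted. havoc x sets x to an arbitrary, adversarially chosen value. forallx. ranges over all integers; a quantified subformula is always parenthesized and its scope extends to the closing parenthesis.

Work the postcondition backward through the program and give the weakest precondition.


Working backward. After the program, the postcondition r <= 3 ==> 2*n + 5 <= 3*pos must hold; in canonical form it is r <= 3 ==> 2*n <= 3*pos - 5.
Before u := 2*r + n: r <= 3 ==> 2*n <= 3*pos - 5
Then branch requires r <= 3 ==> 2*cnt <= 3*pos - 23; else branch requires r <= 3 ==> 2*n <= 6*u - 5.
Before the if: (3*n < 3 ==> (r <= 3 ==> 2*cnt <= 3*pos - 23)) && ((!(3*n < 3)) ==> (r <= 3 ==> 2*n <= 6*u - 5))
Before havoc pos: forall pos_1. ((3*n < 3 ==> (r <= 3 ==> 2*cnt <= 3*pos_1 - 23)) && ((!(3*n < 3)) ==> (r <= 3 ==> 2*n <= 6*u - 5)))
Answer: WP = forall pos_1. ((3*n < 3 ==> (r <= 3 ==> 2*cnt <= 3*pos_1 - 23)) && ((!(3*n < 3)) ==> (r <= 3 ==> 2*n <= 6*u - 5)))


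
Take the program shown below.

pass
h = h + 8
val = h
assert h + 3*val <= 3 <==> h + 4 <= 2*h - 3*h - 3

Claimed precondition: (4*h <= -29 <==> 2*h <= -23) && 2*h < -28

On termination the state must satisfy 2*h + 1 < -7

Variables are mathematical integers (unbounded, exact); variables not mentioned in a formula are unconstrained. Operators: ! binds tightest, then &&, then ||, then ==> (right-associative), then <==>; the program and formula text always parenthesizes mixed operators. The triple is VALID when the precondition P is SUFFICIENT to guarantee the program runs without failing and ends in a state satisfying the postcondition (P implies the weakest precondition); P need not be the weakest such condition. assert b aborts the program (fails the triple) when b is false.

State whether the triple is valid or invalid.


Working backward. After the program, the postcondition 2*h + 1 < -7 must hold; in canonical form it is 2*h < -8.
Before assert h + 3*val <= 3 <==> h + 4 <= 2*h - 3*h - 3: (h + 3*val <= 3 <==> 2*h <= -7) && 2*h < -8
Before val := h: (4*h <= 3 <==> 2*h <= -7) && 2*h < -8
Before h := h + 8: (4*h <= -29 <==> 2*h <= -23) && 2*h < -24
Before skip: (4*h <= -29 <==> 2*h <= -23) && 2*h < -24
The weakest precondition is (4*h <= -29 <==> 2*h <= -23) && 2*h < -24.
Check whether (4*h <= -29 <==> 2*h <= -23) && 2*h < -28 implies it.
Every state satisfying the precondition satisfies the weakest precondition: the implication holds.
Answer: valid


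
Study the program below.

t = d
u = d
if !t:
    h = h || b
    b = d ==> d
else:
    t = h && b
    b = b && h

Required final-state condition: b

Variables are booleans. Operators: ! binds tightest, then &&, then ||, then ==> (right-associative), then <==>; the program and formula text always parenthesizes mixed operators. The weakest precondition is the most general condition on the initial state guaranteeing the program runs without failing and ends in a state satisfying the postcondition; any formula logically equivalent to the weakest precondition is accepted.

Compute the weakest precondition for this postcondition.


Working backward. After the program, b must hold.
Then branch requires true; else branch requires b && h.
Before the if: t ==> (b && h)
Before u := d: t ==> (b && h)
Before t := d: d ==> (b && h)
Answer: WP = d ==> (b && h)


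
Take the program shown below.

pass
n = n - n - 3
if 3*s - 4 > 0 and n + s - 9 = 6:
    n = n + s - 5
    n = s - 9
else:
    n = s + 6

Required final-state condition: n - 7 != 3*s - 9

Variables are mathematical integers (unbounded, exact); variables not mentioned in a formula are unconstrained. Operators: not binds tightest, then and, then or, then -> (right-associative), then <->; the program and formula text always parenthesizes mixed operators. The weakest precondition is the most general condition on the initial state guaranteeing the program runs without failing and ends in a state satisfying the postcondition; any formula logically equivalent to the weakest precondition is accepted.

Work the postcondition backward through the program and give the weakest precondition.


Working backward. After the program, the postcondition n - 7 != 3*s - 9 must hold; in canonical form it is n != 3*s - 2.
Then branch requires 2*s != -7; else branch requires 2*s != 8.
Before the if: ((3*s > 4 and n + s = 15) -> 2*s != -7) and ((not (3*s > 4 and n + s = 15)) -> 2*s != 8)
Before n := n - n - 3: ((3*s > 4 and s = 18) -> 2*s != -7) and ((not (3*s > 4 and s = 18)) -> 2*s != 8)
Before skip: ((3*s > 4 and s = 18) -> 2*s != -7) and ((not (3*s > 4 and s = 18)) -> 2*s != 8)
Answer: WP = ((3*s > 4 and s = 18) -> 2*s != -7) and ((not (3*s > 4 and s = 18)) -> 2*s != 8)


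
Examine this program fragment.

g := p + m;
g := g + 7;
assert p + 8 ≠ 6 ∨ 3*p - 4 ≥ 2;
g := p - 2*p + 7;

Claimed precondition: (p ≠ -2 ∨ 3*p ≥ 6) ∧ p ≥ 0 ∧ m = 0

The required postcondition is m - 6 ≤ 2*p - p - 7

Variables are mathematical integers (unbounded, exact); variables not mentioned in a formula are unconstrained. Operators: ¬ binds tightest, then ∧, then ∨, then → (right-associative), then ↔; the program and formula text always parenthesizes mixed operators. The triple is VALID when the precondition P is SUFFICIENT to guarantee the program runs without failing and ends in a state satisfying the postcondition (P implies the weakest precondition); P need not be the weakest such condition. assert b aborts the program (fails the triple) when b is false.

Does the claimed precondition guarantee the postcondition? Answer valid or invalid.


Working backward. After the program, the postcondition m - 6 ≤ 2*p - p - 7 must hold; in canonical form it is m ≤ p - 1.
Before g := p - 2*p + 7: m ≤ p - 1
Before assert p + 8 ≠ 6 ∨ 3*p - 4 ≥ 2: (p ≠ -2 ∨ 3*p ≥ 6) ∧ m ≤ p - 1
Before g := g + 7: (p ≠ -2 ∨ 3*p ≥ 6) ∧ m ≤ p - 1
Before g := p + m: (p ≠ -2 ∨ 3*p ≥ 6) ∧ m ≤ p - 1
The weakest precondition is (p ≠ -2 ∨ 3*p ≥ 6) ∧ m ≤ p - 1.
Check whether (p ≠ -2 ∨ 3*p ≥ 6) ∧ p ≥ 0 ∧ m = 0 implies it.
Countermodel: at the initial state m = 0, p = 0, the precondition holds but the weakest precondition fails.
Answer: invalid


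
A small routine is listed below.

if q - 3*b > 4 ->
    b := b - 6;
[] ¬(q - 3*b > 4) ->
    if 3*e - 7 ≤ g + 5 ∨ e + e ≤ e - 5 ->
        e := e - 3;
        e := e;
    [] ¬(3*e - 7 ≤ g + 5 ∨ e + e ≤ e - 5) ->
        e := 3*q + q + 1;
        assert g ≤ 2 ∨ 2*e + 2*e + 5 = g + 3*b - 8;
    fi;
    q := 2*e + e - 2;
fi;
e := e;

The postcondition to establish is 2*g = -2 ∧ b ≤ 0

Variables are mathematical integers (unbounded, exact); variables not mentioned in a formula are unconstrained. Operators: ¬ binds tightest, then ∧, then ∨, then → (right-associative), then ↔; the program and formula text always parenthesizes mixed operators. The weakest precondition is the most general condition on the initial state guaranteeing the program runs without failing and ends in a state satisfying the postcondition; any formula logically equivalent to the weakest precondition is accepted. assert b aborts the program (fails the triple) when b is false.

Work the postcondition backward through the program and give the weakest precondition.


Working backward. After the program, 2*g = -2 ∧ b ≤ 0 must hold.
Before e := e: 2*g = -2 ∧ b ≤ 0
Then branch requires 2*g = -2 ∧ b ≤ 6; else branch requires ((3*e ≤ g + 12 ∨ e ≤ -5) → (2*g = -2 ∧ b ≤ 0)) ∧ ((¬(3*e ≤ g + 12 ∨ e ≤ -5)) → ((g ≤ 2 ∨ 16*q = 3*b + g - 17) ∧ 2*g = -2 ∧ b ≤ 0)).
Before the if: (q > 3*b + 4 → (2*g = -2 ∧ b ≤ 6)) ∧ ((¬(q > 3*b + 4)) → (((3*e ≤ g + 12 ∨ e ≤ -5) → (2*g = -2 ∧ b ≤ 0)) ∧ ((¬(3*e ≤ g + 12 ∨ e ≤ -5)) → ((g ≤ 2 ∨ 16*q = 3*b + g - 17) ∧ 2*g = -2 ∧ b ≤ 0))))
Answer: WP = (q > 3*b + 4 → (2*g = -2 ∧ b ≤ 6)) ∧ ((¬(q > 3*b + 4)) → (((3*e ≤ g + 12 ∨ e ≤ -5) → (2*g = -2 ∧ b ≤ 0)) ∧ ((¬(3*e ≤ g + 12 ∨ e ≤ -5)) → ((g ≤ 2 ∨ 16*q = 3*b + g - 17) ∧ 2*g = -2 ∧ b ≤ 0))))


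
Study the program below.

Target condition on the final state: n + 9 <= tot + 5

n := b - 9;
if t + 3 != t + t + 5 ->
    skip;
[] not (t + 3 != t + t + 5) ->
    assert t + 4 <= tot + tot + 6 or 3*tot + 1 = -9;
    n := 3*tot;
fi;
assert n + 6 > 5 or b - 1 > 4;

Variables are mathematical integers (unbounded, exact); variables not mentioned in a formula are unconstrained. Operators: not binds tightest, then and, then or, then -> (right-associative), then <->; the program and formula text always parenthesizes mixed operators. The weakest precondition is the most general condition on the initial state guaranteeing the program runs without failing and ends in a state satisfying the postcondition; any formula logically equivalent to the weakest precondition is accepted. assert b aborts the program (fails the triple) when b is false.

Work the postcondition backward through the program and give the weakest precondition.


Working backward. After the program, the postcondition n + 9 <= tot + 5 must hold; in canonical form it is n <= tot - 4.
Before assert n + 6 > 5 or b - 1 > 4: (n > -1 or b > 5) and n <= tot - 4
Then branch requires (n > -1 or b > 5) and n <= tot - 4; else branch requires (t <= 2*tot + 2 or 3*tot = -10) and (3*tot > -1 or b > 5) and 2*tot <= -4.
Before the if: (t != -2 -> ((n > -1 or b > 5) and n <= tot - 4)) and ((not (t != -2)) -> ((t <= 2*tot + 2 or 3*tot = -10) and (3*tot > -1 or b > 5) and 2*tot <= -4))
Before n := b - 9: (t != -2 -> ((b > 8 or b > 5) and b <= tot + 5)) and ((not (t != -2)) -> ((t <= 2*tot + 2 or 3*tot = -10) and (3*tot > -1 or b > 5) and 2*tot <= -4))
Answer: WP = (t != -2 -> ((b > 8 or b > 5) and b <= tot + 5)) and ((not (t != -2)) -> ((t <= 2*tot + 2 or 3*tot = -10) and (3*tot > -1 or b > 5) and 2*tot <= -4))


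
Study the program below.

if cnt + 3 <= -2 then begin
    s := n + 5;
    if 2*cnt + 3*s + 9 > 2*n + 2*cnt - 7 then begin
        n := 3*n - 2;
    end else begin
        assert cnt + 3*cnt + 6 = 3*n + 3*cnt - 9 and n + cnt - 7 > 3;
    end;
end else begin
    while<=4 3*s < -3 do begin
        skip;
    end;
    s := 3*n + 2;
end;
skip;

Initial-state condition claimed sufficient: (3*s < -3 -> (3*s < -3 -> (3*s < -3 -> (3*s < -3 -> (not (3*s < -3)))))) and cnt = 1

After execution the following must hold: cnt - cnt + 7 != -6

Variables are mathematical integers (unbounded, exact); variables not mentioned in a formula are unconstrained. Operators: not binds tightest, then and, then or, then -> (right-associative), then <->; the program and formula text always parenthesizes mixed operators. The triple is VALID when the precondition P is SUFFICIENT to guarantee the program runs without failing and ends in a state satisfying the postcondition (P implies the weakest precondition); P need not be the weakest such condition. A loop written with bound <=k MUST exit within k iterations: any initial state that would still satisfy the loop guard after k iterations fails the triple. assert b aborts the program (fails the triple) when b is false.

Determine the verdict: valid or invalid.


Working backward. After the program, the postcondition cnt - cnt + 7 != -6 must hold; in canonical form it is true.
Before skip: true
Then branch requires (not (n > -31)) -> (cnt = 3*n - 15 and cnt + n > 10); else branch requires 3*s < -3 -> (3*s < -3 -> (3*s < -3 -> (3*s < -3 -> (not (3*s < -3))))).
Before the if: (cnt <= -5 -> ((not (n > -31)) -> (cnt = 3*n - 15 and cnt + n > 10))) and ((not (cnt <= -5)) -> (3*s < -3 -> (3*s < -3 -> (3*s < -3 -> (3*s < -3 -> (not (3*s < -3)))))))
The weakest precondition is (cnt <= -5 -> ((not (n > -31)) -> (cnt = 3*n - 15 and cnt + n > 10))) and ((not (cnt <= -5)) -> (3*s < -3 -> (3*s < -3 -> (3*s < -3 -> (3*s < -3 -> (not (3*s < -3))))))).
Check whether (3*s < -3 -> (3*s < -3 -> (3*s < -3 -> (3*s < -3 -> (not (3*s < -3)))))) and cnt = 1 implies it.
Every state satisfying the precondition satisfies the weakest precondition: the implication holds.
Answer: valid


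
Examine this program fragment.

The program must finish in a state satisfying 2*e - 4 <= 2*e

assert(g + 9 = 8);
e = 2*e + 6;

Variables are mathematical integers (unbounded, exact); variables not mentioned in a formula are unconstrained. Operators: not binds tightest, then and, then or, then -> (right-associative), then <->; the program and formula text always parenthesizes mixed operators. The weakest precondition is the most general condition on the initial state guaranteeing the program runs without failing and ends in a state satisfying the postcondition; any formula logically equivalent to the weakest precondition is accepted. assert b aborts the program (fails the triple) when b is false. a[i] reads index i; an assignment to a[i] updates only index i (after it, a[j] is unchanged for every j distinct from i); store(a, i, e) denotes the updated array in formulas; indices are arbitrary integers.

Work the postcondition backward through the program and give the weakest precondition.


Working backward. After the program, the postcondition 2*e - 4 <= 2*e must hold; in canonical form it is true.
Before e := 2*e + 6: true
Before assert g + 9 = 8: g = -1
Answer: WP = g = -1


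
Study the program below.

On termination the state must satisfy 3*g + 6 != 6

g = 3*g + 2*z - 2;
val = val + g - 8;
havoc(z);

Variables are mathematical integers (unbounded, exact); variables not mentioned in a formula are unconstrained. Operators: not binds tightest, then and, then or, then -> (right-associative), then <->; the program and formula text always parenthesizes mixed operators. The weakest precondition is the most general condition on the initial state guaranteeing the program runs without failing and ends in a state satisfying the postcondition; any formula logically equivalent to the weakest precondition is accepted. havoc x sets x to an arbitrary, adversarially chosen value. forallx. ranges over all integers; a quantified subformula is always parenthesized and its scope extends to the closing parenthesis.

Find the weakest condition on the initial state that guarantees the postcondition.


Working backward. After the program, the postcondition 3*g + 6 != 6 must hold; in canonical form it is 3*g != 0.
Before havoc z: 3*g != 0
Before val := val + g - 8: 3*g != 0
Before g := 3*g + 2*z - 2: 9*g + 6*z != 6
Answer: WP = 9*g + 6*z != 6


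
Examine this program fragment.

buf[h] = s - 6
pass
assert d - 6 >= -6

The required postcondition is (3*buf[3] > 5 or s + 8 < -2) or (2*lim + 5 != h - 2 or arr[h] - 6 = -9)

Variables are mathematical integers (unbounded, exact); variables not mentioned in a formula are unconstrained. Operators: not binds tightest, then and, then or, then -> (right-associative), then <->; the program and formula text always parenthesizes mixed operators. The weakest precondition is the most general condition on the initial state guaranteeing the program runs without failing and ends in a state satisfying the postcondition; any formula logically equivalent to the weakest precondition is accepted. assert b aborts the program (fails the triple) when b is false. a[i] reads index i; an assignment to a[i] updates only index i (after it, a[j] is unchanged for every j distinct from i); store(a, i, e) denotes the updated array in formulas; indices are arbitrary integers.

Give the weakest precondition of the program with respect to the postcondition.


Working backward. After the program, the postcondition (3*buf[3] > 5 or s + 8 < -2) or (2*lim + 5 != h - 2 or arr[h] - 6 = -9) must hold; in canonical form it is 3*buf[3] > 5 or s < -10 or 2*lim != h - 7 or arr[h] = -3.
Before assert d - 6 >= -6: d >= 0 and (3*buf[3] > 5 or s < -10 or 2*lim != h - 7 or arr[h] = -3)
Before skip: d >= 0 and (3*buf[3] > 5 or s < -10 or 2*lim != h - 7 or arr[h] = -3)
Before buf[h] := s - 6: d >= 0 and (3*store(buf, h, s - 6)[3] > 5 or s < -10 or 2*lim != h - 7 or arr[h] = -3)
Answer: WP = d >= 0 and (3*store(buf, h, s - 6)[3] > 5 or s < -10 or 2*lim != h - 7 or arr[h] = -3)


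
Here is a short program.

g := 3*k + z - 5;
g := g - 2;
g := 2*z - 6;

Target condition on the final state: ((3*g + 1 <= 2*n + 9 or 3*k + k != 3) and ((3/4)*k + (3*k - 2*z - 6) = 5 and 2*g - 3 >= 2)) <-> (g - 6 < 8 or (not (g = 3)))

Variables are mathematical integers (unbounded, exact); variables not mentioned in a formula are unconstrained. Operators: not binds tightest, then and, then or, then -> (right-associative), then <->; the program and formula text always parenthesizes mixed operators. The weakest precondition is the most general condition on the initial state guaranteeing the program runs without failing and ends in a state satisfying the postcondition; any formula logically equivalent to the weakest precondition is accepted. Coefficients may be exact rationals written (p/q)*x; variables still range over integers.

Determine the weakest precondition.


Working backward. After the program, the postcondition ((3*g + 1 <= 2*n + 9 or 3*k + k != 3) and ((3/4)*k + (3*k - 2*z - 6) = 5 and 2*g - 3 >= 2)) <-> (g - 6 < 8 or (not (g = 3))) must hold; in canonical form it is ((3*g <= 2*n + 8 or 4*k != 3) and (15/4)*k = 2*z + 11 and 2*g >= 5) <-> (g < 14 or (not (g = 3))).
Before g := 2*z - 6: ((6*z <= 2*n + 26 or 4*k != 3) and (15/4)*k = 2*z + 11 and 4*z >= 17) <-> (2*z < 20 or (not (2*z = 9)))
Before g := g - 2: ((6*z <= 2*n + 26 or 4*k != 3) and (15/4)*k = 2*z + 11 and 4*z >= 17) <-> (2*z < 20 or (not (2*z = 9)))
Before g := 3*k + z - 5: ((6*z <= 2*n + 26 or 4*k != 3) and (15/4)*k = 2*z + 11 and 4*z >= 17) <-> (2*z < 20 or (not (2*z = 9)))
Answer: WP = ((6*z <= 2*n + 26 or 4*k != 3) and (15/4)*k = 2*z + 11 and 4*z >= 17) <-> (2*z < 20 or (not (2*z = 9)))


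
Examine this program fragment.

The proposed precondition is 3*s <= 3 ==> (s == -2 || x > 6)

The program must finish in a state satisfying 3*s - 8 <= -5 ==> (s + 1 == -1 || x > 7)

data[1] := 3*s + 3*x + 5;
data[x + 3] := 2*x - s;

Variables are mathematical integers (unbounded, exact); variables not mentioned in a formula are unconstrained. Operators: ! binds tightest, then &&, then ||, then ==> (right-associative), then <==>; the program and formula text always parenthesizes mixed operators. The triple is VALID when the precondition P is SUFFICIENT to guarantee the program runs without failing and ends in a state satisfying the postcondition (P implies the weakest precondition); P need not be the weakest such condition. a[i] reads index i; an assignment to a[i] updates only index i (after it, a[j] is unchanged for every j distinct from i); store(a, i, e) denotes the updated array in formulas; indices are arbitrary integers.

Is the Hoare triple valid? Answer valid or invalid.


Working backward. After the program, the postcondition 3*s - 8 <= -5 ==> (s + 1 == -1 || x > 7) must hold; in canonical form it is 3*s <= 3 ==> (s == -2 || x > 7).
Before data[x + 3] := 2*x - s: 3*s <= 3 ==> (s == -2 || x > 7)
Before data[1] := 3*s + 3*x + 5: 3*s <= 3 ==> (s == -2 || x > 7)
The weakest precondition is 3*s <= 3 ==> (s == -2 || x > 7).
Check whether 3*s <= 3 ==> (s == -2 || x > 6) implies it.
Countermodel: at the initial state s = 0, x = 7, the precondition holds but the weakest precondition fails.
Answer: invalid


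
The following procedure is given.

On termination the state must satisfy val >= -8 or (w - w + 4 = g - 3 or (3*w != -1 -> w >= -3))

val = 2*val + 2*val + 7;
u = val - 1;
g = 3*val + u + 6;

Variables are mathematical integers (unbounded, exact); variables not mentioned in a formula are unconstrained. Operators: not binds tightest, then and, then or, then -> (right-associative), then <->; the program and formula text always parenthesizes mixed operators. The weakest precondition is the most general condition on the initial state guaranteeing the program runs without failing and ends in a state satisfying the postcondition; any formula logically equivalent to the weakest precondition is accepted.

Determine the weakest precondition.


Working backward. After the program, the postcondition val >= -8 or (w - w + 4 = g - 3 or (3*w != -1 -> w >= -3)) must hold; in canonical form it is val >= -8 or g = 7 or (3*w != -1 -> w >= -3).
Before g := 3*val + u + 6: val >= -8 or u + 3*val = 1 or (3*w != -1 -> w >= -3)
Before u := val - 1: val >= -8 or 4*val = 2 or (3*w != -1 -> w >= -3)
Before val := 2*val + 2*val + 7: 4*val >= -15 or 16*val = -26 or (3*w != -1 -> w >= -3)
Answer: WP = 4*val >= -15 or 16*val = -26 or (3*w != -1 -> w >= -3)
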